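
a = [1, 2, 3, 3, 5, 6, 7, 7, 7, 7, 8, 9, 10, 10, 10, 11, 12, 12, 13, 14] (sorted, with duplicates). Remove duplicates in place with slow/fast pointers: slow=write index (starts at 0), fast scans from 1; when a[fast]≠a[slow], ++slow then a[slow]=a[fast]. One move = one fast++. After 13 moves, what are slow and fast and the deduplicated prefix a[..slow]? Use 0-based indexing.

(s=0,f=1) a[fast]=2≠a[slow]=1 write a[1]=2 → slow++,fast++
(s=1,f=2) a[fast]=3≠a[slow]=2 write a[2]=3 → slow++,fast++
(s=2,f=3) a[fast]=3=a[slow] dup → fast++
(s=2,f=4) a[fast]=5≠a[slow]=3 write a[3]=5 → slow++,fast++
(s=3,f=5) a[fast]=6≠a[slow]=5 write a[4]=6 → slow++,fast++
(s=4,f=6) a[fast]=7≠a[slow]=6 write a[5]=7 → slow++,fast++
(s=5,f=7) a[fast]=7=a[slow] dup → fast++
(s=5,f=8) a[fast]=7=a[slow] dup → fast++
(s=5,f=9) a[fast]=7=a[slow] dup → fast++
(s=5,f=10) a[fast]=8≠a[slow]=7 write a[6]=8 → slow++,fast++
(s=6,f=11) a[fast]=9≠a[slow]=8 write a[7]=9 → slow++,fast++
(s=7,f=12) a[fast]=10≠a[slow]=9 write a[8]=10 → slow++,fast++
(s=8,f=13) a[fast]=10=a[slow] dup → fast++

slow=8, fast=14, prefix=[1, 2, 3, 5, 6, 7, 8, 9, 10]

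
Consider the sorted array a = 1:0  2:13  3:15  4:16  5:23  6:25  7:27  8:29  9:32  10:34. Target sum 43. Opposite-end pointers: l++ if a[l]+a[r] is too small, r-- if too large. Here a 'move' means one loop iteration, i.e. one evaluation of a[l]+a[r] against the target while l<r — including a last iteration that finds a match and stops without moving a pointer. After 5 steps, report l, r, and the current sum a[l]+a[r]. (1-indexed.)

l=3, r=7, sum=42

l=1 r=10: 0+34=34 <43, l++
l=2 r=10: 13+34=47 >43, r--
l=2 r=9: 13+32=45 >43, r--
l=2 r=8: 13+29=42 <43, l++
l=3 r=8: 15+29=44 >43, r--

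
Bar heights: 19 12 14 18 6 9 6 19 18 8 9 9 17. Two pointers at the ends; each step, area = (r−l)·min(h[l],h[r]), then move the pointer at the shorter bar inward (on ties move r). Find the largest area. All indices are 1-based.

max area = 204

[1,13] min(19,17)*12=204 best=204 * → r--
[1,12] min(19,9)*11=99 best=204 → r--
[1,11] min(19,9)*10=90 best=204 → r--
[1,10] min(19,8)*9=72 best=204 → r--
[1,9] min(19,18)*8=144 best=204 → r--
[1,8] min(19,19)*7=133 best=204 → r--
[1,7] min(19,6)*6=36 best=204 → r--
[1,6] min(19,9)*5=45 best=204 → r--
[1,5] min(19,6)*4=24 best=204 → r--
[1,4] min(19,18)*3=54 best=204 → r--
[1,3] min(19,14)*2=28 best=204 → r--
[1,2] min(19,12)*1=12 best=204 → r--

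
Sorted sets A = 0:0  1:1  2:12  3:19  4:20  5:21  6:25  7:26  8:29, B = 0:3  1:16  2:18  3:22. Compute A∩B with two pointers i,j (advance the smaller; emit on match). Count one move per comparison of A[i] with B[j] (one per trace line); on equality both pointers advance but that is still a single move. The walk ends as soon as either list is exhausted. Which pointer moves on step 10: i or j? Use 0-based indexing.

[i=0,j=0] 0<3 → i++
[i=1,j=0] 1<3 → i++
[i=2,j=0] 12>3 → j++
[i=2,j=1] 12<16 → i++
[i=3,j=1] 19>16 → j++
[i=3,j=2] 19>18 → j++
[i=3,j=3] 19<22 → i++
[i=4,j=3] 20<22 → i++
[i=5,j=3] 21<22 → i++
[i=6,j=3] 25>22 → j++

j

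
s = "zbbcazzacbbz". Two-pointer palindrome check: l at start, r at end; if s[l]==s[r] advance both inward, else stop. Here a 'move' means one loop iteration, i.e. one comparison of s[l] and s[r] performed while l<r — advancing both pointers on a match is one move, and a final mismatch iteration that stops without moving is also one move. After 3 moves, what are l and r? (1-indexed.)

l=1 r=12: 'z'=='z', l++,r--
l=2 r=11: 'b'=='b', l++,r--
l=3 r=10: 'b'=='b', l++,r--

l=4, r=9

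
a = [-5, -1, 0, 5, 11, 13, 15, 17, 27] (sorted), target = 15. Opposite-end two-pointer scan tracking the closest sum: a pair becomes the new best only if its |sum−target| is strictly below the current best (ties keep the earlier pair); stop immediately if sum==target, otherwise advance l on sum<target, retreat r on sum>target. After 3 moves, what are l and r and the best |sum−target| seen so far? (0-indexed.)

l=1, r=6, best |Δ|=1

[0,8] -5+27=22 d=7 * → r--
[0,7] -5+17=12 d=3 * → l++
[1,7] -1+17=16 d=1 * → r--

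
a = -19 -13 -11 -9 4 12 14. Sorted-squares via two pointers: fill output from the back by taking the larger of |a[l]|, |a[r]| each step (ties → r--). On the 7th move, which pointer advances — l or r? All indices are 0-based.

l=0 r=6: |-19|>|14| out[6]=361, l++
l=1 r=6: |-13|<=|14| out[5]=196, r--
l=1 r=5: |-13|>|12| out[4]=169, l++
l=2 r=5: |-11|<=|12| out[3]=144, r--
l=2 r=4: |-11|>|4| out[2]=121, l++
l=3 r=4: |-9|>|4| out[1]=81, l++
l=4 r=4: |4|<=|4| out[0]=16, r--

r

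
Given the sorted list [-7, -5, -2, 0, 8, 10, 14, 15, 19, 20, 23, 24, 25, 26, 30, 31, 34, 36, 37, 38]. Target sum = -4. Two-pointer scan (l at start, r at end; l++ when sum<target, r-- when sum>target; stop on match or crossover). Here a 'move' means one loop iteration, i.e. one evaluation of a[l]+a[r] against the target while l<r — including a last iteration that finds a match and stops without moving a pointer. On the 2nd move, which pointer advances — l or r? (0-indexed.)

[0,19] -7+38=31 >-4 → r--
[0,18] -7+37=30 >-4 → r--

r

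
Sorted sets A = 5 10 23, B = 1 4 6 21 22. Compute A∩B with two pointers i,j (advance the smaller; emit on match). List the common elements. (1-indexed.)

intersection = []

i=1 j=1: 5>1, j++
i=1 j=2: 5>4, j++
i=1 j=3: 5<6, i++
i=2 j=3: 10>6, j++
i=2 j=4: 10<21, i++
i=3 j=4: 23>21, j++
i=3 j=5: 23>22, j++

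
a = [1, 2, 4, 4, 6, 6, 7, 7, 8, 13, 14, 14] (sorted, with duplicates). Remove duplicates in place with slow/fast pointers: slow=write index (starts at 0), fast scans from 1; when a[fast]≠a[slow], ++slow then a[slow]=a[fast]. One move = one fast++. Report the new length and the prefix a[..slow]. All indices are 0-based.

length 8; prefix = [1, 2, 4, 6, 7, 8, 13, 14]

slow=0 fast=1: a[fast]=2≠a[slow]=1 write a[1]=2, slow++,fast++
slow=1 fast=2: a[fast]=4≠a[slow]=2 write a[2]=4, slow++,fast++
slow=2 fast=3: a[fast]=4=a[slow] dup, fast++
slow=2 fast=4: a[fast]=6≠a[slow]=4 write a[3]=6, slow++,fast++
slow=3 fast=5: a[fast]=6=a[slow] dup, fast++
slow=3 fast=6: a[fast]=7≠a[slow]=6 write a[4]=7, slow++,fast++
slow=4 fast=7: a[fast]=7=a[slow] dup, fast++
slow=4 fast=8: a[fast]=8≠a[slow]=7 write a[5]=8, slow++,fast++
slow=5 fast=9: a[fast]=13≠a[slow]=8 write a[6]=13, slow++,fast++
slow=6 fast=10: a[fast]=14≠a[slow]=13 write a[7]=14, slow++,fast++
slow=7 fast=11: a[fast]=14=a[slow] dup, fast++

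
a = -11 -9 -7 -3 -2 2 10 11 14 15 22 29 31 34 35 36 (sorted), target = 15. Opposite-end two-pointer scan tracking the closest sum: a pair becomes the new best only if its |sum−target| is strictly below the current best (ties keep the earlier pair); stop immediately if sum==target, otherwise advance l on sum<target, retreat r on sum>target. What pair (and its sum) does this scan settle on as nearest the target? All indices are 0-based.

pair (-7, 22) with sum 15 (|Δ|=0)

[0,15] -11+36=25 d=10 * → r--
[0,14] -11+35=24 d=9 * → r--
[0,13] -11+34=23 d=8 * → r--
[0,12] -11+31=20 d=5 * → r--
[0,11] -11+29=18 d=3 * → r--
[0,10] -11+22=11 d=4 → l++
[1,10] -9+22=13 d=2 * → l++
[2,10] -7+22=15 d=0 * → stop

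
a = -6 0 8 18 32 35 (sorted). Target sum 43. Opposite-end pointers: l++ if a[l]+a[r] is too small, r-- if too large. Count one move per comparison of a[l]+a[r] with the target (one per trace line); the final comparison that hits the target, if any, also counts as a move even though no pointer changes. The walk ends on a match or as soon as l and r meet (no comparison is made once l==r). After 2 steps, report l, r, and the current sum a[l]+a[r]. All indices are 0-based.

l=2, r=5, sum=43

[0,5] -6+35=29 <43 → l++
[1,5] 0+35=35 <43 → l++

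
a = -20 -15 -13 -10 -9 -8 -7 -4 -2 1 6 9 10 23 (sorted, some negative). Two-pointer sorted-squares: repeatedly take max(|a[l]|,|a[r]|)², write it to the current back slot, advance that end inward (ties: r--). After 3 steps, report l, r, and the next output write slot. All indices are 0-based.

l=2, r=12, next write slot=10

l=0 r=13: |-20|<=|23| out[13]=529, r--
l=0 r=12: |-20|>|10| out[12]=400, l++
l=1 r=12: |-15|>|10| out[11]=225, l++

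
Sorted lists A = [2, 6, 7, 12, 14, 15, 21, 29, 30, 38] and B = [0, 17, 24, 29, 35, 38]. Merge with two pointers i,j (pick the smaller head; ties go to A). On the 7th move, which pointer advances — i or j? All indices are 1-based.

i=1 j=1: A[i]=2>B[j]=0 take 0, j++
i=1 j=2: A[i]=2<=B[j]=17 take 2, i++
i=2 j=2: A[i]=6<=B[j]=17 take 6, i++
i=3 j=2: A[i]=7<=B[j]=17 take 7, i++
i=4 j=2: A[i]=12<=B[j]=17 take 12, i++
i=5 j=2: A[i]=14<=B[j]=17 take 14, i++
i=6 j=2: A[i]=15<=B[j]=17 take 15, i++

i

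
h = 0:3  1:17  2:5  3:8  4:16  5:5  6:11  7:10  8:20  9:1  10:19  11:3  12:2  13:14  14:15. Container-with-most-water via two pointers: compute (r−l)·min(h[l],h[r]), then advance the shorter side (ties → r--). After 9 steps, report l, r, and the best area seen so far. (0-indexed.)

l=0 r=14: min(3,15)*14=42 best=42 *, l++
l=1 r=14: min(17,15)*13=195 best=195 *, r--
l=1 r=13: min(17,14)*12=168 best=195, r--
l=1 r=12: min(17,2)*11=22 best=195, r--
l=1 r=11: min(17,3)*10=30 best=195, r--
l=1 r=10: min(17,19)*9=153 best=195, l++
l=2 r=10: min(5,19)*8=40 best=195, l++
l=3 r=10: min(8,19)*7=56 best=195, l++
l=4 r=10: min(16,19)*6=96 best=195, l++

l=5, r=10, best area=195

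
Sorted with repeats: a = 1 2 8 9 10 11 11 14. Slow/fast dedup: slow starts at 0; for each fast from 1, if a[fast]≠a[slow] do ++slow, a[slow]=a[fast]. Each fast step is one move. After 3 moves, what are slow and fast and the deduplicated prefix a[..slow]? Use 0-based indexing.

slow=3, fast=4, prefix=[1, 2, 8, 9]

(s=0,f=1) a[fast]=2≠a[slow]=1 write a[1]=2 → slow++,fast++
(s=1,f=2) a[fast]=8≠a[slow]=2 write a[2]=8 → slow++,fast++
(s=2,f=3) a[fast]=9≠a[slow]=8 write a[3]=9 → slow++,fast++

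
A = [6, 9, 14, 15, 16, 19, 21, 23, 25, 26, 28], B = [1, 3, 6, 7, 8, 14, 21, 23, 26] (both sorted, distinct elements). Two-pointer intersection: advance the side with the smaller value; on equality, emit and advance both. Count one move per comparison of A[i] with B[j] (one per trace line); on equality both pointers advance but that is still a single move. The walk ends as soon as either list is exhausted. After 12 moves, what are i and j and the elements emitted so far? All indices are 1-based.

[i=1,j=1] 6>1 → j++
[i=1,j=2] 6>3 → j++
[i=1,j=3] 6==6 emit → i++,j++
[i=2,j=4] 9>7 → j++
[i=2,j=5] 9>8 → j++
[i=2,j=6] 9<14 → i++
[i=3,j=6] 14==14 emit → i++,j++
[i=4,j=7] 15<21 → i++
[i=5,j=7] 16<21 → i++
[i=6,j=7] 19<21 → i++
[i=7,j=7] 21==21 emit → i++,j++
[i=8,j=8] 23==23 emit → i++,j++

i=9, j=9, emitted=[6, 14, 21, 23]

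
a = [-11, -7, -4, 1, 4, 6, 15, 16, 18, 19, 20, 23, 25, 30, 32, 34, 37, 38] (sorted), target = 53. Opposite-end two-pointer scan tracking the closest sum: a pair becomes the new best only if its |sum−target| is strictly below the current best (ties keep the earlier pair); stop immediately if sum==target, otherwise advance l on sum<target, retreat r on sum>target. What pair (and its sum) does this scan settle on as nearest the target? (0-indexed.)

[0,17] -11+38=27 d=26 * → l++
[1,17] -7+38=31 d=22 * → l++
[2,17] -4+38=34 d=19 * → l++
[3,17] 1+38=39 d=14 * → l++
[4,17] 4+38=42 d=11 * → l++
[5,17] 6+38=44 d=9 * → l++
[6,17] 15+38=53 d=0 * → stop

pair (15, 38) with sum 53 (|Δ|=0)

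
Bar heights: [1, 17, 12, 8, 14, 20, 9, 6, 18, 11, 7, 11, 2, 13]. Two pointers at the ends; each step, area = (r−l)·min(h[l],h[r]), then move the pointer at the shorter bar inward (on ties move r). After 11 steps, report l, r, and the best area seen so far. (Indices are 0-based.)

[0,13] min(1,13)*13=13 best=13 * → l++
[1,13] min(17,13)*12=156 best=156 * → r--
[1,12] min(17,2)*11=22 best=156 → r--
[1,11] min(17,11)*10=110 best=156 → r--
[1,10] min(17,7)*9=63 best=156 → r--
[1,9] min(17,11)*8=88 best=156 → r--
[1,8] min(17,18)*7=119 best=156 → l++
[2,8] min(12,18)*6=72 best=156 → l++
[3,8] min(8,18)*5=40 best=156 → l++
[4,8] min(14,18)*4=56 best=156 → l++
[5,8] min(20,18)*3=54 best=156 → r--

l=5, r=7, best area=156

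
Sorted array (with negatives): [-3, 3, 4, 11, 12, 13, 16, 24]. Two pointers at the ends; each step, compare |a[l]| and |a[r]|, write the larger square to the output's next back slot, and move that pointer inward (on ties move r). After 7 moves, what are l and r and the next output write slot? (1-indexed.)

l=1, r=1, next write slot=1

[1,8] |-3|<=|24| out[8]=576 → r--
[1,7] |-3|<=|16| out[7]=256 → r--
[1,6] |-3|<=|13| out[6]=169 → r--
[1,5] |-3|<=|12| out[5]=144 → r--
[1,4] |-3|<=|11| out[4]=121 → r--
[1,3] |-3|<=|4| out[3]=16 → r--
[1,2] |-3|<=|3| out[2]=9 → r--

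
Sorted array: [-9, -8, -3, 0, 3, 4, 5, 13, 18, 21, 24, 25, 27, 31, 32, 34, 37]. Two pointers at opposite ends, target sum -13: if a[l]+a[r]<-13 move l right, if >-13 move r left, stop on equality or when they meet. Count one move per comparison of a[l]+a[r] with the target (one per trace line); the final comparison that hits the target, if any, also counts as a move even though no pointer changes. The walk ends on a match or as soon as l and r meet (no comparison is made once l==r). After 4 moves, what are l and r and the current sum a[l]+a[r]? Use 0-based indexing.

l=0 r=16: -9+37=28 >-13, r--
l=0 r=15: -9+34=25 >-13, r--
l=0 r=14: -9+32=23 >-13, r--
l=0 r=13: -9+31=22 >-13, r--

l=0, r=12, sum=18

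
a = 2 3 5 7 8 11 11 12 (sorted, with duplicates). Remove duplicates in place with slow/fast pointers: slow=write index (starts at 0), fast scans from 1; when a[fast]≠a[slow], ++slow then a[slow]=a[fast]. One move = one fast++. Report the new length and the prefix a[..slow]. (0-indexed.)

slow=0 fast=1: a[fast]=3≠a[slow]=2 write a[1]=3, slow++,fast++
slow=1 fast=2: a[fast]=5≠a[slow]=3 write a[2]=5, slow++,fast++
slow=2 fast=3: a[fast]=7≠a[slow]=5 write a[3]=7, slow++,fast++
slow=3 fast=4: a[fast]=8≠a[slow]=7 write a[4]=8, slow++,fast++
slow=4 fast=5: a[fast]=11≠a[slow]=8 write a[5]=11, slow++,fast++
slow=5 fast=6: a[fast]=11=a[slow] dup, fast++
slow=5 fast=7: a[fast]=12≠a[slow]=11 write a[6]=12, slow++,fast++

length 7; prefix = [2, 3, 5, 7, 8, 11, 12]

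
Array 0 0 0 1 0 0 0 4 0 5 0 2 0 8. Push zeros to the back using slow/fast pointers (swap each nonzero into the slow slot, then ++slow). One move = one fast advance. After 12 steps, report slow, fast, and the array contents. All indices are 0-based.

slow=4, fast=12, a=[1, 4, 5, 2, 0, 0, 0, 0, 0, 0, 0, 0, 0, 8]

(s=0,f=0) a[fast]=0 → fast++
(s=0,f=1) a[fast]=0 → fast++
(s=0,f=2) a[fast]=0 → fast++
(s=0,f=3) a[fast]=1≠0 swap→a[0]=1 → slow++,fast++
(s=1,f=4) a[fast]=0 → fast++
(s=1,f=5) a[fast]=0 → fast++
(s=1,f=6) a[fast]=0 → fast++
(s=1,f=7) a[fast]=4≠0 swap→a[1]=4 → slow++,fast++
(s=2,f=8) a[fast]=0 → fast++
(s=2,f=9) a[fast]=5≠0 swap→a[2]=5 → slow++,fast++
(s=3,f=10) a[fast]=0 → fast++
(s=3,f=11) a[fast]=2≠0 swap→a[3]=2 → slow++,fast++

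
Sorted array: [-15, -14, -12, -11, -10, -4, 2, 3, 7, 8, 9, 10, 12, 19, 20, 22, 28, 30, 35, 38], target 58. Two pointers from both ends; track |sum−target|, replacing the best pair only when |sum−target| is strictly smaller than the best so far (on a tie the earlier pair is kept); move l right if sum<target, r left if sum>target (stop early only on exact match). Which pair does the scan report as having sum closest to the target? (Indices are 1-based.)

[1,20] -15+38=23 d=35 * → l++
[2,20] -14+38=24 d=34 * → l++
[3,20] -12+38=26 d=32 * → l++
[4,20] -11+38=27 d=31 * → l++
[5,20] -10+38=28 d=30 * → l++
[6,20] -4+38=34 d=24 * → l++
[7,20] 2+38=40 d=18 * → l++
[8,20] 3+38=41 d=17 * → l++
[9,20] 7+38=45 d=13 * → l++
[10,20] 8+38=46 d=12 * → l++
[11,20] 9+38=47 d=11 * → l++
[12,20] 10+38=48 d=10 * → l++
[13,20] 12+38=50 d=8 * → l++
[14,20] 19+38=57 d=1 * → l++
[15,20] 20+38=58 d=0 * → stop

pair (20, 38) with sum 58 (|Δ|=0)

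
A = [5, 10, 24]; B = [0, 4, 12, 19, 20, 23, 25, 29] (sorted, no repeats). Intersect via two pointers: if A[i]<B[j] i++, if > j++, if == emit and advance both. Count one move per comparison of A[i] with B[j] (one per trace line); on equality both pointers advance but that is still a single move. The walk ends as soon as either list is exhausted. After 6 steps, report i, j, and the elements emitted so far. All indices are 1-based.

i=3, j=5, emitted=[]

i=1 j=1: 5>0, j++
i=1 j=2: 5>4, j++
i=1 j=3: 5<12, i++
i=2 j=3: 10<12, i++
i=3 j=3: 24>12, j++
i=3 j=4: 24>19, j++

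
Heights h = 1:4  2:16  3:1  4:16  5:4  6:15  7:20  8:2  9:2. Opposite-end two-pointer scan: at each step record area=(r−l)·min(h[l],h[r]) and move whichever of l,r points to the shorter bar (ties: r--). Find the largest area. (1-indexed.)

l=1 r=9: min(4,2)*8=16 best=16 *, r--
l=1 r=8: min(4,2)*7=14 best=16, r--
l=1 r=7: min(4,20)*6=24 best=24 *, l++
l=2 r=7: min(16,20)*5=80 best=80 *, l++
l=3 r=7: min(1,20)*4=4 best=80, l++
l=4 r=7: min(16,20)*3=48 best=80, l++
l=5 r=7: min(4,20)*2=8 best=80, l++
l=6 r=7: min(15,20)*1=15 best=80, l++

max area = 80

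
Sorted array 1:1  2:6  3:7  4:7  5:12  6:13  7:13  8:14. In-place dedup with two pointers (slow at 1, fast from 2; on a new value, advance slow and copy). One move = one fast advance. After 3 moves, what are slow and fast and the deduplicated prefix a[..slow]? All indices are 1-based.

slow=3, fast=5, prefix=[1, 6, 7]

(s=1,f=2) a[fast]=6≠a[slow]=1 write a[2]=6 → slow++,fast++
(s=2,f=3) a[fast]=7≠a[slow]=6 write a[3]=7 → slow++,fast++
(s=3,f=4) a[fast]=7=a[slow] dup → fast++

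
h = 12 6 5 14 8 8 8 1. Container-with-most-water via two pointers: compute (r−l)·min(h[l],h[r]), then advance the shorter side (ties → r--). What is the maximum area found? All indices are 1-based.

max area = 48

l=1 r=8: min(12,1)*7=7 best=7 *, r--
l=1 r=7: min(12,8)*6=48 best=48 *, r--
l=1 r=6: min(12,8)*5=40 best=48, r--
l=1 r=5: min(12,8)*4=32 best=48, r--
l=1 r=4: min(12,14)*3=36 best=48, l++
l=2 r=4: min(6,14)*2=12 best=48, l++
l=3 r=4: min(5,14)*1=5 best=48, l++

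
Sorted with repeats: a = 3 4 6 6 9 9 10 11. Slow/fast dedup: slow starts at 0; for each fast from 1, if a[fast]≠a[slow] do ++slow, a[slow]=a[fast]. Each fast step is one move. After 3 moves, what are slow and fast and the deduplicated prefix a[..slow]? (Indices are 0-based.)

slow=2, fast=4, prefix=[3, 4, 6]

slow=0 fast=1: a[fast]=4≠a[slow]=3 write a[1]=4, slow++,fast++
slow=1 fast=2: a[fast]=6≠a[slow]=4 write a[2]=6, slow++,fast++
slow=2 fast=3: a[fast]=6=a[slow] dup, fast++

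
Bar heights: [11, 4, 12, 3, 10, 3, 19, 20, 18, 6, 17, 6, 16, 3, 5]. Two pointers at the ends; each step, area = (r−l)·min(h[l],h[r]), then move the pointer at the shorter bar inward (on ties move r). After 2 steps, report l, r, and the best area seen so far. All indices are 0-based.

[0,14] min(11,5)*14=70 best=70 * → r--
[0,13] min(11,3)*13=39 best=70 → r--

l=0, r=12, best area=70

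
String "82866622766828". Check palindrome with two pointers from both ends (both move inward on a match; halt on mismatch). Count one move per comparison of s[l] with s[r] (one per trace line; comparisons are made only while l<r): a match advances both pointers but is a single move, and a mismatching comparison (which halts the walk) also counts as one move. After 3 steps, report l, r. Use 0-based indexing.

l=3, r=10

[0,13] '8'=='8' → l++,r--
[1,12] '2'=='2' → l++,r--
[2,11] '8'=='8' → l++,r--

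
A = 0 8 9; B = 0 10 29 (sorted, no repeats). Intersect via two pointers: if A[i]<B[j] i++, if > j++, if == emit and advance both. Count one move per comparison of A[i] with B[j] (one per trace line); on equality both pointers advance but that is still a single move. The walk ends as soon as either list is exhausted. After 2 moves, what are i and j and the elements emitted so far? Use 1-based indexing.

i=3, j=2, emitted=[0]

i=1 j=1: 0==0 emit, i++,j++
i=2 j=2: 8<10, i++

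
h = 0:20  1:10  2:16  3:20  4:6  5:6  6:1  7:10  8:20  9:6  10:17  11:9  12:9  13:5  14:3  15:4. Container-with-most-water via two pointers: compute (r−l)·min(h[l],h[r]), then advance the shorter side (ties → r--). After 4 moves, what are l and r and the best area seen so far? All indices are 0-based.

l=0, r=11, best area=108

[0,15] min(20,4)*15=60 best=60 * → r--
[0,14] min(20,3)*14=42 best=60 → r--
[0,13] min(20,5)*13=65 best=65 * → r--
[0,12] min(20,9)*12=108 best=108 * → r--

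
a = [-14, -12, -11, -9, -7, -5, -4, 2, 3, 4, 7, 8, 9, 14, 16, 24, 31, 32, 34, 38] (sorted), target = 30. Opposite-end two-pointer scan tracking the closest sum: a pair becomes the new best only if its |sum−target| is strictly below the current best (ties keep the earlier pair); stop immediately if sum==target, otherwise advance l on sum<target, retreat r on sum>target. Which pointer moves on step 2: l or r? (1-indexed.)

l=1 r=20: -14+38=24 d=6 *, l++
l=2 r=20: -12+38=26 d=4 *, l++

l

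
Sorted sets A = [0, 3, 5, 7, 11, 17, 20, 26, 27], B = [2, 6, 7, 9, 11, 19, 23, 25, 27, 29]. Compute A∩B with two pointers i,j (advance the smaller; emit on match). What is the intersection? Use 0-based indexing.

i=0 j=0: 0<2, i++
i=1 j=0: 3>2, j++
i=1 j=1: 3<6, i++
i=2 j=1: 5<6, i++
i=3 j=1: 7>6, j++
i=3 j=2: 7==7 emit, i++,j++
i=4 j=3: 11>9, j++
i=4 j=4: 11==11 emit, i++,j++
i=5 j=5: 17<19, i++
i=6 j=5: 20>19, j++
i=6 j=6: 20<23, i++
i=7 j=6: 26>23, j++
i=7 j=7: 26>25, j++
i=7 j=8: 26<27, i++
i=8 j=8: 27==27 emit, i++,j++

intersection = [7, 11, 27]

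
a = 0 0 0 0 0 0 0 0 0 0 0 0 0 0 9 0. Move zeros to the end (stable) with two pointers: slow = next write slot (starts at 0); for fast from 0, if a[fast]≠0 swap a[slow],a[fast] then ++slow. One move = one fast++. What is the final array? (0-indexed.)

[9, 0, 0, 0, 0, 0, 0, 0, 0, 0, 0, 0, 0, 0, 0, 0]

(s=0,f=0) a[fast]=0 → fast++
(s=0,f=1) a[fast]=0 → fast++
(s=0,f=2) a[fast]=0 → fast++
(s=0,f=3) a[fast]=0 → fast++
(s=0,f=4) a[fast]=0 → fast++
(s=0,f=5) a[fast]=0 → fast++
(s=0,f=6) a[fast]=0 → fast++
(s=0,f=7) a[fast]=0 → fast++
(s=0,f=8) a[fast]=0 → fast++
(s=0,f=9) a[fast]=0 → fast++
(s=0,f=10) a[fast]=0 → fast++
(s=0,f=11) a[fast]=0 → fast++
(s=0,f=12) a[fast]=0 → fast++
(s=0,f=13) a[fast]=0 → fast++
(s=0,f=14) a[fast]=9≠0 swap→a[0]=9 → slow++,fast++
(s=1,f=15) a[fast]=0 → fast++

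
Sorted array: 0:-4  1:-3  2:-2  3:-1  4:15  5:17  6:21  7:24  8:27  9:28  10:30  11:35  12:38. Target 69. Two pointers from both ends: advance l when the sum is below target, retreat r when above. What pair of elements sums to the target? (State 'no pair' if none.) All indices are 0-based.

[0,12] -4+38=34 <69 → l++
[1,12] -3+38=35 <69 → l++
[2,12] -2+38=36 <69 → l++
[3,12] -1+38=37 <69 → l++
[4,12] 15+38=53 <69 → l++
[5,12] 17+38=55 <69 → l++
[6,12] 21+38=59 <69 → l++
[7,12] 24+38=62 <69 → l++
[8,12] 27+38=65 <69 → l++
[9,12] 28+38=66 <69 → l++
[10,12] 30+38=68 <69 → l++
[11,12] 35+38=73 >69 → r--

no pair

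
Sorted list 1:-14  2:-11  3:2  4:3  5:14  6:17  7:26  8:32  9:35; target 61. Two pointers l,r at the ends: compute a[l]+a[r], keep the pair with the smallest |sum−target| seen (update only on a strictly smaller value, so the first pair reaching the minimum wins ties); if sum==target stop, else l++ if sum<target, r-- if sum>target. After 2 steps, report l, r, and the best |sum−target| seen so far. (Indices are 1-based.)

[1,9] -14+35=21 d=40 * → l++
[2,9] -11+35=24 d=37 * → l++

l=3, r=9, best |Δ|=37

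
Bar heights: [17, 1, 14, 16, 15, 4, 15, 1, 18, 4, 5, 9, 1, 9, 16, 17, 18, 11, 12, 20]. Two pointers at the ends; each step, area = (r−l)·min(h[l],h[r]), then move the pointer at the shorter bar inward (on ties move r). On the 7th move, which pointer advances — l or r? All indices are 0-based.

l=0 r=19: min(17,20)*19=323 best=323 *, l++
l=1 r=19: min(1,20)*18=18 best=323, l++
l=2 r=19: min(14,20)*17=238 best=323, l++
l=3 r=19: min(16,20)*16=256 best=323, l++
l=4 r=19: min(15,20)*15=225 best=323, l++
l=5 r=19: min(4,20)*14=56 best=323, l++
l=6 r=19: min(15,20)*13=195 best=323, l++

l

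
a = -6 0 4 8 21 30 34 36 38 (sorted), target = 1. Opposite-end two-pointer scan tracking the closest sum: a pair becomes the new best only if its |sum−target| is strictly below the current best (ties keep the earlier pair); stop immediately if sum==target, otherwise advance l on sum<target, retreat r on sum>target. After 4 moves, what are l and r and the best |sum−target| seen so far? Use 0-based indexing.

l=0, r=4, best |Δ|=23

l=0 r=8: -6+38=32 d=31 *, r--
l=0 r=7: -6+36=30 d=29 *, r--
l=0 r=6: -6+34=28 d=27 *, r--
l=0 r=5: -6+30=24 d=23 *, r--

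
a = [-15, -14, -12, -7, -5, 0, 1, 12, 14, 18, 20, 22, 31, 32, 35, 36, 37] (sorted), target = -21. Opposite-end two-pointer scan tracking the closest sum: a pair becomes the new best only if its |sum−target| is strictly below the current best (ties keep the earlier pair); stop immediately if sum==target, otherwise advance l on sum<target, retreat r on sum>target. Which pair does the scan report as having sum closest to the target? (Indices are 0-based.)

[0,16] -15+37=22 d=43 * → r--
[0,15] -15+36=21 d=42 * → r--
[0,14] -15+35=20 d=41 * → r--
[0,13] -15+32=17 d=38 * → r--
[0,12] -15+31=16 d=37 * → r--
[0,11] -15+22=7 d=28 * → r--
[0,10] -15+20=5 d=26 * → r--
[0,9] -15+18=3 d=24 * → r--
[0,8] -15+14=-1 d=20 * → r--
[0,7] -15+12=-3 d=18 * → r--
[0,6] -15+1=-14 d=7 * → r--
[0,5] -15+0=-15 d=6 * → r--
[0,4] -15+-5=-20 d=1 * → r--
[0,3] -15+-7=-22 d=1 → l++
[1,3] -14+-7=-21 d=0 * → stop

pair (-14, -7) with sum -21 (|Δ|=0)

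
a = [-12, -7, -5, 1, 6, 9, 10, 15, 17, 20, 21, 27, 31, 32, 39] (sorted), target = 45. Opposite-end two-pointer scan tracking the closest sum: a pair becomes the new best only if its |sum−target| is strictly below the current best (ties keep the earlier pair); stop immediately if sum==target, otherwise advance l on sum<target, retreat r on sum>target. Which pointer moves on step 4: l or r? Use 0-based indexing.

l=0 r=14: -12+39=27 d=18 *, l++
l=1 r=14: -7+39=32 d=13 *, l++
l=2 r=14: -5+39=34 d=11 *, l++
l=3 r=14: 1+39=40 d=5 *, l++

l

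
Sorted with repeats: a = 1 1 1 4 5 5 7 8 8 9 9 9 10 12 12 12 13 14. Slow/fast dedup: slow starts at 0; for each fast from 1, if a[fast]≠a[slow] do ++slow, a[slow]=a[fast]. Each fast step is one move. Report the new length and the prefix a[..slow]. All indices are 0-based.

(s=0,f=1) a[fast]=1=a[slow] dup → fast++
(s=0,f=2) a[fast]=1=a[slow] dup → fast++
(s=0,f=3) a[fast]=4≠a[slow]=1 write a[1]=4 → slow++,fast++
(s=1,f=4) a[fast]=5≠a[slow]=4 write a[2]=5 → slow++,fast++
(s=2,f=5) a[fast]=5=a[slow] dup → fast++
(s=2,f=6) a[fast]=7≠a[slow]=5 write a[3]=7 → slow++,fast++
(s=3,f=7) a[fast]=8≠a[slow]=7 write a[4]=8 → slow++,fast++
(s=4,f=8) a[fast]=8=a[slow] dup → fast++
(s=4,f=9) a[fast]=9≠a[slow]=8 write a[5]=9 → slow++,fast++
(s=5,f=10) a[fast]=9=a[slow] dup → fast++
(s=5,f=11) a[fast]=9=a[slow] dup → fast++
(s=5,f=12) a[fast]=10≠a[slow]=9 write a[6]=10 → slow++,fast++
(s=6,f=13) a[fast]=12≠a[slow]=10 write a[7]=12 → slow++,fast++
(s=7,f=14) a[fast]=12=a[slow] dup → fast++
(s=7,f=15) a[fast]=12=a[slow] dup → fast++
(s=7,f=16) a[fast]=13≠a[slow]=12 write a[8]=13 → slow++,fast++
(s=8,f=17) a[fast]=14≠a[slow]=13 write a[9]=14 → slow++,fast++

length 10; prefix = [1, 4, 5, 7, 8, 9, 10, 12, 13, 14]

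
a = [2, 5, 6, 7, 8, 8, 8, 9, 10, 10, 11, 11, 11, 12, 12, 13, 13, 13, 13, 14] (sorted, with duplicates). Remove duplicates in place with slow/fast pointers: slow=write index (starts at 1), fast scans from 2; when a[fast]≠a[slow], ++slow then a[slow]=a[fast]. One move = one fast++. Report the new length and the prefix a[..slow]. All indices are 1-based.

length 11; prefix = [2, 5, 6, 7, 8, 9, 10, 11, 12, 13, 14]

slow=1 fast=2: a[fast]=5≠a[slow]=2 write a[2]=5, slow++,fast++
slow=2 fast=3: a[fast]=6≠a[slow]=5 write a[3]=6, slow++,fast++
slow=3 fast=4: a[fast]=7≠a[slow]=6 write a[4]=7, slow++,fast++
slow=4 fast=5: a[fast]=8≠a[slow]=7 write a[5]=8, slow++,fast++
slow=5 fast=6: a[fast]=8=a[slow] dup, fast++
slow=5 fast=7: a[fast]=8=a[slow] dup, fast++
slow=5 fast=8: a[fast]=9≠a[slow]=8 write a[6]=9, slow++,fast++
slow=6 fast=9: a[fast]=10≠a[slow]=9 write a[7]=10, slow++,fast++
slow=7 fast=10: a[fast]=10=a[slow] dup, fast++
slow=7 fast=11: a[fast]=11≠a[slow]=10 write a[8]=11, slow++,fast++
slow=8 fast=12: a[fast]=11=a[slow] dup, fast++
slow=8 fast=13: a[fast]=11=a[slow] dup, fast++
slow=8 fast=14: a[fast]=12≠a[slow]=11 write a[9]=12, slow++,fast++
slow=9 fast=15: a[fast]=12=a[slow] dup, fast++
slow=9 fast=16: a[fast]=13≠a[slow]=12 write a[10]=13, slow++,fast++
slow=10 fast=17: a[fast]=13=a[slow] dup, fast++
slow=10 fast=18: a[fast]=13=a[slow] dup, fast++
slow=10 fast=19: a[fast]=13=a[slow] dup, fast++
slow=10 fast=20: a[fast]=14≠a[slow]=13 write a[11]=14, slow++,fast++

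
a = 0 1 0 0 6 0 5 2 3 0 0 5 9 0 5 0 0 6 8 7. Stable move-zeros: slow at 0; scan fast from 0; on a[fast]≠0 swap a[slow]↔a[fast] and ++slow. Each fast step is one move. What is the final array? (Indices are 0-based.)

[1, 6, 5, 2, 3, 5, 9, 5, 6, 8, 7, 0, 0, 0, 0, 0, 0, 0, 0, 0]

slow=0 fast=0: a[fast]=0, fast++
slow=0 fast=1: a[fast]=1≠0 swap→a[0]=1, slow++,fast++
slow=1 fast=2: a[fast]=0, fast++
slow=1 fast=3: a[fast]=0, fast++
slow=1 fast=4: a[fast]=6≠0 swap→a[1]=6, slow++,fast++
slow=2 fast=5: a[fast]=0, fast++
slow=2 fast=6: a[fast]=5≠0 swap→a[2]=5, slow++,fast++
slow=3 fast=7: a[fast]=2≠0 swap→a[3]=2, slow++,fast++
slow=4 fast=8: a[fast]=3≠0 swap→a[4]=3, slow++,fast++
slow=5 fast=9: a[fast]=0, fast++
slow=5 fast=10: a[fast]=0, fast++
slow=5 fast=11: a[fast]=5≠0 swap→a[5]=5, slow++,fast++
slow=6 fast=12: a[fast]=9≠0 swap→a[6]=9, slow++,fast++
slow=7 fast=13: a[fast]=0, fast++
slow=7 fast=14: a[fast]=5≠0 swap→a[7]=5, slow++,fast++
slow=8 fast=15: a[fast]=0, fast++
slow=8 fast=16: a[fast]=0, fast++
slow=8 fast=17: a[fast]=6≠0 swap→a[8]=6, slow++,fast++
slow=9 fast=18: a[fast]=8≠0 swap→a[9]=8, slow++,fast++
slow=10 fast=19: a[fast]=7≠0 swap→a[10]=7, slow++,fast++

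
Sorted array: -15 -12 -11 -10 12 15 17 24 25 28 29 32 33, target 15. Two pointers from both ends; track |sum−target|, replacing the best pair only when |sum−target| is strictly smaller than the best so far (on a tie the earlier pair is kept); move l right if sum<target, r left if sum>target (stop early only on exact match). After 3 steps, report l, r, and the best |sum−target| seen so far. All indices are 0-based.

l=1, r=10, best |Δ|=1

[0,12] -15+33=18 d=3 * → r--
[0,11] -15+32=17 d=2 * → r--
[0,10] -15+29=14 d=1 * → l++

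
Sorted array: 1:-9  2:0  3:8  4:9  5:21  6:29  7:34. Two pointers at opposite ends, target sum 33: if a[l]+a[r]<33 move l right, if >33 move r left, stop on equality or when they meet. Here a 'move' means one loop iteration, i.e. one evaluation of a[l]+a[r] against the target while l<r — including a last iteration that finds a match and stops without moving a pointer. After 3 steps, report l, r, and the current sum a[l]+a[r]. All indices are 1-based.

l=3, r=6, sum=37

[1,7] -9+34=25 <33 → l++
[2,7] 0+34=34 >33 → r--
[2,6] 0+29=29 <33 → l++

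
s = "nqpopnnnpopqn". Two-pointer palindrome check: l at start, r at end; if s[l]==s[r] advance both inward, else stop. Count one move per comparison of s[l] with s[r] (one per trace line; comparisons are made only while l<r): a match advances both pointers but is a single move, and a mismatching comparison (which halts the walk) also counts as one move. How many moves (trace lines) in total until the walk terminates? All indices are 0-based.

l=0 r=12: 'n'=='n', l++,r--
l=1 r=11: 'q'=='q', l++,r--
l=2 r=10: 'p'=='p', l++,r--
l=3 r=9: 'o'=='o', l++,r--
l=4 r=8: 'p'=='p', l++,r--
l=5 r=7: 'n'=='n', l++,r--

6 moves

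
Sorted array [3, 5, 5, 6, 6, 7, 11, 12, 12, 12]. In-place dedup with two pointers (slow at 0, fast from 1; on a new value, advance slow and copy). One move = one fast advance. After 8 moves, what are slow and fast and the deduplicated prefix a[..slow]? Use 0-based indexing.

(s=0,f=1) a[fast]=5≠a[slow]=3 write a[1]=5 → slow++,fast++
(s=1,f=2) a[fast]=5=a[slow] dup → fast++
(s=1,f=3) a[fast]=6≠a[slow]=5 write a[2]=6 → slow++,fast++
(s=2,f=4) a[fast]=6=a[slow] dup → fast++
(s=2,f=5) a[fast]=7≠a[slow]=6 write a[3]=7 → slow++,fast++
(s=3,f=6) a[fast]=11≠a[slow]=7 write a[4]=11 → slow++,fast++
(s=4,f=7) a[fast]=12≠a[slow]=11 write a[5]=12 → slow++,fast++
(s=5,f=8) a[fast]=12=a[slow] dup → fast++

slow=5, fast=9, prefix=[3, 5, 6, 7, 11, 12]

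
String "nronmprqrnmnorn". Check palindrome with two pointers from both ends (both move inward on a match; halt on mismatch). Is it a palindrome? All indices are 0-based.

[0,14] 'n'=='n' → l++,r--
[1,13] 'r'=='r' → l++,r--
[2,12] 'o'=='o' → l++,r--
[3,11] 'n'=='n' → l++,r--
[4,10] 'm'=='m' → l++,r--
[5,9] 'p'!='n' → stop

not a palindrome (mismatch at 5,9)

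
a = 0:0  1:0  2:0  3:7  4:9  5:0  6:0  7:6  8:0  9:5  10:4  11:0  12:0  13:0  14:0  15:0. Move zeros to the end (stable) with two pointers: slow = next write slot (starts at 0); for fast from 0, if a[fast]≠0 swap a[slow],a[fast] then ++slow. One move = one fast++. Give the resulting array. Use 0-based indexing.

[7, 9, 6, 5, 4, 0, 0, 0, 0, 0, 0, 0, 0, 0, 0, 0]

(s=0,f=0) a[fast]=0 → fast++
(s=0,f=1) a[fast]=0 → fast++
(s=0,f=2) a[fast]=0 → fast++
(s=0,f=3) a[fast]=7≠0 swap→a[0]=7 → slow++,fast++
(s=1,f=4) a[fast]=9≠0 swap→a[1]=9 → slow++,fast++
(s=2,f=5) a[fast]=0 → fast++
(s=2,f=6) a[fast]=0 → fast++
(s=2,f=7) a[fast]=6≠0 swap→a[2]=6 → slow++,fast++
(s=3,f=8) a[fast]=0 → fast++
(s=3,f=9) a[fast]=5≠0 swap→a[3]=5 → slow++,fast++
(s=4,f=10) a[fast]=4≠0 swap→a[4]=4 → slow++,fast++
(s=5,f=11) a[fast]=0 → fast++
(s=5,f=12) a[fast]=0 → fast++
(s=5,f=13) a[fast]=0 → fast++
(s=5,f=14) a[fast]=0 → fast++
(s=5,f=15) a[fast]=0 → fast++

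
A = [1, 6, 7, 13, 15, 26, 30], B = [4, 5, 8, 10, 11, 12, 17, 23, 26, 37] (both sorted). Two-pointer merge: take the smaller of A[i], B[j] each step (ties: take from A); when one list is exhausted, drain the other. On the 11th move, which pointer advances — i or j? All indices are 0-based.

i=0 j=0: A[i]=1<=B[j]=4 take 1, i++
i=1 j=0: A[i]=6>B[j]=4 take 4, j++
i=1 j=1: A[i]=6>B[j]=5 take 5, j++
i=1 j=2: A[i]=6<=B[j]=8 take 6, i++
i=2 j=2: A[i]=7<=B[j]=8 take 7, i++
i=3 j=2: A[i]=13>B[j]=8 take 8, j++
i=3 j=3: A[i]=13>B[j]=10 take 10, j++
i=3 j=4: A[i]=13>B[j]=11 take 11, j++
i=3 j=5: A[i]=13>B[j]=12 take 12, j++
i=3 j=6: A[i]=13<=B[j]=17 take 13, i++
i=4 j=6: A[i]=15<=B[j]=17 take 15, i++

i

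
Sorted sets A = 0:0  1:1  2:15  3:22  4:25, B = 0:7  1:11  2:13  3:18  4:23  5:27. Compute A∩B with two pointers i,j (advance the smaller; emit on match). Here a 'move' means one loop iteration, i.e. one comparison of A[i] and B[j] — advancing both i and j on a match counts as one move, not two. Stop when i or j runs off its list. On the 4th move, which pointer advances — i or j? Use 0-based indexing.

[i=0,j=0] 0<7 → i++
[i=1,j=0] 1<7 → i++
[i=2,j=0] 15>7 → j++
[i=2,j=1] 15>11 → j++

j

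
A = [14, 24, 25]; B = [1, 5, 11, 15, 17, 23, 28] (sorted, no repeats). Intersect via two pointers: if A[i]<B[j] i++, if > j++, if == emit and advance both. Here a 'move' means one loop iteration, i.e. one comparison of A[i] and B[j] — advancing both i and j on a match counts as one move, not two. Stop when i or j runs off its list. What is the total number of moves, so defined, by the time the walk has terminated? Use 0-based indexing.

i=0 j=0: 14>1, j++
i=0 j=1: 14>5, j++
i=0 j=2: 14>11, j++
i=0 j=3: 14<15, i++
i=1 j=3: 24>15, j++
i=1 j=4: 24>17, j++
i=1 j=5: 24>23, j++
i=1 j=6: 24<28, i++
i=2 j=6: 25<28, i++

9 moves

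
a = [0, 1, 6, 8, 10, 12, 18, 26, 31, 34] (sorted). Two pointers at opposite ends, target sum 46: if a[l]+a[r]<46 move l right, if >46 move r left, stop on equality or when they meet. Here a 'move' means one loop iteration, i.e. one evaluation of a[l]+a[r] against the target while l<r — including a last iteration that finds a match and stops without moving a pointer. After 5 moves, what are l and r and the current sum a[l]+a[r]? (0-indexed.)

l=0 r=9: 0+34=34 <46, l++
l=1 r=9: 1+34=35 <46, l++
l=2 r=9: 6+34=40 <46, l++
l=3 r=9: 8+34=42 <46, l++
l=4 r=9: 10+34=44 <46, l++

l=5, r=9, sum=46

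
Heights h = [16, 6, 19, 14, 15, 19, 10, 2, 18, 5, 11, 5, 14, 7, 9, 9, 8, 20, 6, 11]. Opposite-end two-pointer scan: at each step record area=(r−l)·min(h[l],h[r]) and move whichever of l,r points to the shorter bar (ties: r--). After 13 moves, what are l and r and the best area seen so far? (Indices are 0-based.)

l=11, r=17, best area=285

[0,19] min(16,11)*19=209 best=209 * → r--
[0,18] min(16,6)*18=108 best=209 → r--
[0,17] min(16,20)*17=272 best=272 * → l++
[1,17] min(6,20)*16=96 best=272 → l++
[2,17] min(19,20)*15=285 best=285 * → l++
[3,17] min(14,20)*14=196 best=285 → l++
[4,17] min(15,20)*13=195 best=285 → l++
[5,17] min(19,20)*12=228 best=285 → l++
[6,17] min(10,20)*11=110 best=285 → l++
[7,17] min(2,20)*10=20 best=285 → l++
[8,17] min(18,20)*9=162 best=285 → l++
[9,17] min(5,20)*8=40 best=285 → l++
[10,17] min(11,20)*7=77 best=285 → l++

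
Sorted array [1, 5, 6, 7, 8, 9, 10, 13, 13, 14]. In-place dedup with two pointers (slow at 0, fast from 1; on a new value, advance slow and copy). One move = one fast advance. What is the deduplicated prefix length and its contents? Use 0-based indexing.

length 9; prefix = [1, 5, 6, 7, 8, 9, 10, 13, 14]

(s=0,f=1) a[fast]=5≠a[slow]=1 write a[1]=5 → slow++,fast++
(s=1,f=2) a[fast]=6≠a[slow]=5 write a[2]=6 → slow++,fast++
(s=2,f=3) a[fast]=7≠a[slow]=6 write a[3]=7 → slow++,fast++
(s=3,f=4) a[fast]=8≠a[slow]=7 write a[4]=8 → slow++,fast++
(s=4,f=5) a[fast]=9≠a[slow]=8 write a[5]=9 → slow++,fast++
(s=5,f=6) a[fast]=10≠a[slow]=9 write a[6]=10 → slow++,fast++
(s=6,f=7) a[fast]=13≠a[slow]=10 write a[7]=13 → slow++,fast++
(s=7,f=8) a[fast]=13=a[slow] dup → fast++
(s=7,f=9) a[fast]=14≠a[slow]=13 write a[8]=14 → slow++,fast++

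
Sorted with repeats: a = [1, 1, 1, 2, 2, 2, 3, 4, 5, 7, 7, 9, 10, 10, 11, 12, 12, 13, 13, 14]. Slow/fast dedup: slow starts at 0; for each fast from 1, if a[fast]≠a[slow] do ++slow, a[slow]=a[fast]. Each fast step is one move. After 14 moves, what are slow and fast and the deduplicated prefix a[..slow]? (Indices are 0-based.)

slow=0 fast=1: a[fast]=1=a[slow] dup, fast++
slow=0 fast=2: a[fast]=1=a[slow] dup, fast++
slow=0 fast=3: a[fast]=2≠a[slow]=1 write a[1]=2, slow++,fast++
slow=1 fast=4: a[fast]=2=a[slow] dup, fast++
slow=1 fast=5: a[fast]=2=a[slow] dup, fast++
slow=1 fast=6: a[fast]=3≠a[slow]=2 write a[2]=3, slow++,fast++
slow=2 fast=7: a[fast]=4≠a[slow]=3 write a[3]=4, slow++,fast++
slow=3 fast=8: a[fast]=5≠a[slow]=4 write a[4]=5, slow++,fast++
slow=4 fast=9: a[fast]=7≠a[slow]=5 write a[5]=7, slow++,fast++
slow=5 fast=10: a[fast]=7=a[slow] dup, fast++
slow=5 fast=11: a[fast]=9≠a[slow]=7 write a[6]=9, slow++,fast++
slow=6 fast=12: a[fast]=10≠a[slow]=9 write a[7]=10, slow++,fast++
slow=7 fast=13: a[fast]=10=a[slow] dup, fast++
slow=7 fast=14: a[fast]=11≠a[slow]=10 write a[8]=11, slow++,fast++

slow=8, fast=15, prefix=[1, 2, 3, 4, 5, 7, 9, 10, 11]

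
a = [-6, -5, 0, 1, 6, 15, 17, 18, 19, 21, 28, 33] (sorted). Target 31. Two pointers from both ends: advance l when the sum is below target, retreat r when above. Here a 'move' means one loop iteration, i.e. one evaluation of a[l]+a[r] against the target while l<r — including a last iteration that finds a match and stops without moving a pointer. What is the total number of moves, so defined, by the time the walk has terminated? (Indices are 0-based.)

11 moves

l=0 r=11: -6+33=27 <31, l++
l=1 r=11: -5+33=28 <31, l++
l=2 r=11: 0+33=33 >31, r--
l=2 r=10: 0+28=28 <31, l++
l=3 r=10: 1+28=29 <31, l++
l=4 r=10: 6+28=34 >31, r--
l=4 r=9: 6+21=27 <31, l++
l=5 r=9: 15+21=36 >31, r--
l=5 r=8: 15+19=34 >31, r--
l=5 r=7: 15+18=33 >31, r--
l=5 r=6: 15+17=32 >31, r--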